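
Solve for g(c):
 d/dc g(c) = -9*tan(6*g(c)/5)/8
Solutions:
 g(c) = -5*asin(C1*exp(-27*c/20))/6 + 5*pi/6
 g(c) = 5*asin(C1*exp(-27*c/20))/6


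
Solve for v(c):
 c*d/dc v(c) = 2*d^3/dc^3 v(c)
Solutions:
 v(c) = C1 + Integral(C2*airyai(2^(2/3)*c/2) + C3*airybi(2^(2/3)*c/2), c)


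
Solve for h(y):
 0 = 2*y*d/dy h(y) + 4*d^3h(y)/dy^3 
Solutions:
 h(y) = C1 + Integral(C2*airyai(-2^(2/3)*y/2) + C3*airybi(-2^(2/3)*y/2), y)


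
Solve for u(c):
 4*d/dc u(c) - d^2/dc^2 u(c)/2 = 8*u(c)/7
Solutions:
 u(c) = C1*exp(4*c*(1 - sqrt(42)/7)) + C2*exp(4*c*(sqrt(42)/7 + 1))


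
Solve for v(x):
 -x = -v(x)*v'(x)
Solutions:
 v(x) = -sqrt(C1 + x^2)
 v(x) = sqrt(C1 + x^2)


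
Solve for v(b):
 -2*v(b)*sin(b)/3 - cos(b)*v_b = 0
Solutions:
 v(b) = C1*cos(b)^(2/3)


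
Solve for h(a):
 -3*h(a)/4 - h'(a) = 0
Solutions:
 h(a) = C1*exp(-3*a/4)


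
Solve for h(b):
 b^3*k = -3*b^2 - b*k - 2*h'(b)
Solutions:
 h(b) = C1 - b^4*k/8 - b^3/2 - b^2*k/4


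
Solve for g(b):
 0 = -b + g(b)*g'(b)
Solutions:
 g(b) = -sqrt(C1 + b^2)
 g(b) = sqrt(C1 + b^2)


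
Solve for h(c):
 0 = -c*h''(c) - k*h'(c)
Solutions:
 h(c) = C1 + c^(1 - re(k))*(C2*sin(log(c)*Abs(im(k))) + C3*cos(log(c)*im(k)))


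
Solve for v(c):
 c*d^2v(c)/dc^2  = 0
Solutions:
 v(c) = C1 + C2*c


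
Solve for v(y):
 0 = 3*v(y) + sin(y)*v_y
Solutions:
 v(y) = C1*(cos(y) + 1)^(3/2)/(cos(y) - 1)^(3/2)


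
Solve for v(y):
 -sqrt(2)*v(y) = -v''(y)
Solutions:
 v(y) = C1*exp(-2^(1/4)*y) + C2*exp(2^(1/4)*y)


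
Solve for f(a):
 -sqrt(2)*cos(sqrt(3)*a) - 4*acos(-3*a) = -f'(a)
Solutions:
 f(a) = C1 + 4*a*acos(-3*a) + 4*sqrt(1 - 9*a^2)/3 + sqrt(6)*sin(sqrt(3)*a)/3


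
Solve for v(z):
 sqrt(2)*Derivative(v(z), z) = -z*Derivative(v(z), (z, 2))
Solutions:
 v(z) = C1 + C2*z^(1 - sqrt(2))


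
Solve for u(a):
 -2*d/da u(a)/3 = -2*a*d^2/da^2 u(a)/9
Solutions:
 u(a) = C1 + C2*a^4


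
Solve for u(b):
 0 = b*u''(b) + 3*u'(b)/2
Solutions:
 u(b) = C1 + C2/sqrt(b)


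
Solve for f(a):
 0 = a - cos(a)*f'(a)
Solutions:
 f(a) = C1 + Integral(a/cos(a), a)


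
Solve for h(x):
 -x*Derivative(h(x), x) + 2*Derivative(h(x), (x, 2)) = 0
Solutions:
 h(x) = C1 + C2*erfi(x/2)


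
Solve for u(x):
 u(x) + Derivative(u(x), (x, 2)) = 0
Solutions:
 u(x) = C1*sin(x) + C2*cos(x)


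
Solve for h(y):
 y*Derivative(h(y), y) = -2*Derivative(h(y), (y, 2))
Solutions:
 h(y) = C1 + C2*erf(y/2)


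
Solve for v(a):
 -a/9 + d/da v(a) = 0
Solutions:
 v(a) = C1 + a^2/18


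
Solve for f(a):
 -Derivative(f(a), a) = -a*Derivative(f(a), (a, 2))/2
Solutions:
 f(a) = C1 + C2*a^3


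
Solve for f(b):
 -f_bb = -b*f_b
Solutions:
 f(b) = C1 + C2*erfi(sqrt(2)*b/2)


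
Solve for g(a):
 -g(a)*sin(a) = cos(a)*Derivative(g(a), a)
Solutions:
 g(a) = C1*cos(a)


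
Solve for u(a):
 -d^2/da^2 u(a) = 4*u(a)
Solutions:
 u(a) = C1*sin(2*a) + C2*cos(2*a)


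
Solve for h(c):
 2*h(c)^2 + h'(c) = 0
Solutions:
 h(c) = 1/(C1 + 2*c)


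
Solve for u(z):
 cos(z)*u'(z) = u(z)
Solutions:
 u(z) = C1*sqrt(sin(z) + 1)/sqrt(sin(z) - 1)


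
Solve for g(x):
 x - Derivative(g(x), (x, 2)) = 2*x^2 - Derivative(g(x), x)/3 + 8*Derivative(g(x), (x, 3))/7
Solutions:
 g(x) = C1 + C2*exp(x*(-21 + sqrt(1113))/48) + C3*exp(-x*(21 + sqrt(1113))/48) + 2*x^3 + 33*x^2/2 + 981*x/7


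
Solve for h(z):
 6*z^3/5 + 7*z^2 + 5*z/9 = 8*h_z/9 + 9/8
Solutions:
 h(z) = C1 + 27*z^4/80 + 21*z^3/8 + 5*z^2/16 - 81*z/64


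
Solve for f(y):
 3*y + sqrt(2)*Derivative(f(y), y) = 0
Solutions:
 f(y) = C1 - 3*sqrt(2)*y^2/4


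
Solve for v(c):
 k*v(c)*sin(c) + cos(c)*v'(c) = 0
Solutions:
 v(c) = C1*exp(k*log(cos(c)))


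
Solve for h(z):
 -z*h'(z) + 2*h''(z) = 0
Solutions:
 h(z) = C1 + C2*erfi(z/2)


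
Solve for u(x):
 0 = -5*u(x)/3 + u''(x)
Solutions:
 u(x) = C1*exp(-sqrt(15)*x/3) + C2*exp(sqrt(15)*x/3)


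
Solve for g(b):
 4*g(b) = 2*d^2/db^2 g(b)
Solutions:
 g(b) = C1*exp(-sqrt(2)*b) + C2*exp(sqrt(2)*b)


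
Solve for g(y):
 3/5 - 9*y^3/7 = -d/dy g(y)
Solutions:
 g(y) = C1 + 9*y^4/28 - 3*y/5


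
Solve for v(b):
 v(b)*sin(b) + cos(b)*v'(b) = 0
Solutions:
 v(b) = C1*cos(b)


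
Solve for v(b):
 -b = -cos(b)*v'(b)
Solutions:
 v(b) = C1 + Integral(b/cos(b), b)


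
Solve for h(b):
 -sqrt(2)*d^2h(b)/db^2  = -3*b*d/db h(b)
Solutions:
 h(b) = C1 + C2*erfi(2^(1/4)*sqrt(3)*b/2)


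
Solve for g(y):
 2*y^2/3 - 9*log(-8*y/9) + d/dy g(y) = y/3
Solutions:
 g(y) = C1 - 2*y^3/9 + y^2/6 + 9*y*log(-y) + 9*y*(-2*log(3) - 1 + 3*log(2))


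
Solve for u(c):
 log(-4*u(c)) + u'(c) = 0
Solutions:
 Integral(1/(log(-_y) + 2*log(2)), (_y, u(c))) = C1 - c


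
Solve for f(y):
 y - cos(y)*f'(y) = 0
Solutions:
 f(y) = C1 + Integral(y/cos(y), y)


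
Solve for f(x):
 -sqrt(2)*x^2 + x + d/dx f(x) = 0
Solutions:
 f(x) = C1 + sqrt(2)*x^3/3 - x^2/2


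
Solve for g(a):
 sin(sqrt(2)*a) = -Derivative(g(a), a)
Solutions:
 g(a) = C1 + sqrt(2)*cos(sqrt(2)*a)/2


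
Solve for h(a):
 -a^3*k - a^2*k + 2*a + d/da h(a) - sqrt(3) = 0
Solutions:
 h(a) = C1 + a^4*k/4 + a^3*k/3 - a^2 + sqrt(3)*a


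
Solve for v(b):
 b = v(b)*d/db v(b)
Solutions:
 v(b) = -sqrt(C1 + b^2)
 v(b) = sqrt(C1 + b^2)


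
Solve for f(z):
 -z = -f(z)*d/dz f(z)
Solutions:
 f(z) = -sqrt(C1 + z^2)
 f(z) = sqrt(C1 + z^2)


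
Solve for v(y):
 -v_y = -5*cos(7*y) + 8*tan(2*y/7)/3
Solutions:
 v(y) = C1 + 28*log(cos(2*y/7))/3 + 5*sin(7*y)/7


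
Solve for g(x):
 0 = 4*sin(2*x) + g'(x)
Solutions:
 g(x) = C1 + 2*cos(2*x)


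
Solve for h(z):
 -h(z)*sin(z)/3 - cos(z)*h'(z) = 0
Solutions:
 h(z) = C1*cos(z)^(1/3)


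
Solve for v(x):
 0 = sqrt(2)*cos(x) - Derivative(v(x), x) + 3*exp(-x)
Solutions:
 v(x) = C1 + sqrt(2)*sin(x) - 3*exp(-x)


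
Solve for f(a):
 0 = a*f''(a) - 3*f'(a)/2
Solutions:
 f(a) = C1 + C2*a^(5/2)


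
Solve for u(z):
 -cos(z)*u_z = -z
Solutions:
 u(z) = C1 + Integral(z/cos(z), z)


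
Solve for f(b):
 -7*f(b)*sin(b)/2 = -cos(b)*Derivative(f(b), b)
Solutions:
 f(b) = C1/cos(b)^(7/2)


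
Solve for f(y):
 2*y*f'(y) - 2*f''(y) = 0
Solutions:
 f(y) = C1 + C2*erfi(sqrt(2)*y/2)


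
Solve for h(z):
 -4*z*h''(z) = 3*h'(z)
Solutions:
 h(z) = C1 + C2*z^(1/4)


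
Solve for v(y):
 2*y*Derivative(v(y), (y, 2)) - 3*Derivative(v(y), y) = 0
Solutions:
 v(y) = C1 + C2*y^(5/2)


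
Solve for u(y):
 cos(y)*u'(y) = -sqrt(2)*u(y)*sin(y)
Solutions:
 u(y) = C1*cos(y)^(sqrt(2))


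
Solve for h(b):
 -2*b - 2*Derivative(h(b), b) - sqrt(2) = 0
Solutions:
 h(b) = C1 - b^2/2 - sqrt(2)*b/2


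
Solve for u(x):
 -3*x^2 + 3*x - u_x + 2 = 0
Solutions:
 u(x) = C1 - x^3 + 3*x^2/2 + 2*x


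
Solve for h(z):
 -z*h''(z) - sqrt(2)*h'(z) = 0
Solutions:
 h(z) = C1 + C2*z^(1 - sqrt(2))


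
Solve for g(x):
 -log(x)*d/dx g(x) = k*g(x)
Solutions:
 g(x) = C1*exp(-k*li(x))


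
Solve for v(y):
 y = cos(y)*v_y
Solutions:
 v(y) = C1 + Integral(y/cos(y), y)


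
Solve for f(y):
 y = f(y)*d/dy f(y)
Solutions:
 f(y) = -sqrt(C1 + y^2)
 f(y) = sqrt(C1 + y^2)


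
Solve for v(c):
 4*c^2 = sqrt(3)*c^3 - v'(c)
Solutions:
 v(c) = C1 + sqrt(3)*c^4/4 - 4*c^3/3


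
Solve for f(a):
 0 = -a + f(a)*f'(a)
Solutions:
 f(a) = -sqrt(C1 + a^2)
 f(a) = sqrt(C1 + a^2)


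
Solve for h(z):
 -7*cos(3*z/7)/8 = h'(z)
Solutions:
 h(z) = C1 - 49*sin(3*z/7)/24


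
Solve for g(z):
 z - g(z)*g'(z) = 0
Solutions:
 g(z) = -sqrt(C1 + z^2)
 g(z) = sqrt(C1 + z^2)


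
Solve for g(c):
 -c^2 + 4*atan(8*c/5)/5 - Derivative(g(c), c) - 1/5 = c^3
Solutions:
 g(c) = C1 - c^4/4 - c^3/3 + 4*c*atan(8*c/5)/5 - c/5 - log(64*c^2 + 25)/4


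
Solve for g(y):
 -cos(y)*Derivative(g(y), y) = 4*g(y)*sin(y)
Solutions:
 g(y) = C1*cos(y)^4


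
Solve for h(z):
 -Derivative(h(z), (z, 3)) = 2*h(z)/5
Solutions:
 h(z) = C3*exp(-2^(1/3)*5^(2/3)*z/5) + (C1*sin(2^(1/3)*sqrt(3)*5^(2/3)*z/10) + C2*cos(2^(1/3)*sqrt(3)*5^(2/3)*z/10))*exp(2^(1/3)*5^(2/3)*z/10)


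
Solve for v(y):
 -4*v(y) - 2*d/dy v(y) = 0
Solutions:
 v(y) = C1*exp(-2*y)


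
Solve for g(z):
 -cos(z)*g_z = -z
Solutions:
 g(z) = C1 + Integral(z/cos(z), z)


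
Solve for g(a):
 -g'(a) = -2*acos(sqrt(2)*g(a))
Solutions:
 Integral(1/acos(sqrt(2)*_y), (_y, g(a))) = C1 + 2*a


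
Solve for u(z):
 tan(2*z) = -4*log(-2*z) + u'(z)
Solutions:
 u(z) = C1 + 4*z*log(-z) - 4*z + 4*z*log(2) - log(cos(2*z))/2


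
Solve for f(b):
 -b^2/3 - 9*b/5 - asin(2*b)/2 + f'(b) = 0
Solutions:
 f(b) = C1 + b^3/9 + 9*b^2/10 + b*asin(2*b)/2 + sqrt(1 - 4*b^2)/4


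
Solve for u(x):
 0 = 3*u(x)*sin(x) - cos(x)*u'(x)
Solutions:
 u(x) = C1/cos(x)^3


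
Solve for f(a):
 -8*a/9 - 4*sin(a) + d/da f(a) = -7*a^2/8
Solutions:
 f(a) = C1 - 7*a^3/24 + 4*a^2/9 - 4*cos(a)


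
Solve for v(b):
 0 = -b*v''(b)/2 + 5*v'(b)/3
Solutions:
 v(b) = C1 + C2*b^(13/3)


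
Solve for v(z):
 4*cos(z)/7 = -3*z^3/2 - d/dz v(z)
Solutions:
 v(z) = C1 - 3*z^4/8 - 4*sin(z)/7


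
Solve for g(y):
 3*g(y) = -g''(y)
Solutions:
 g(y) = C1*sin(sqrt(3)*y) + C2*cos(sqrt(3)*y)


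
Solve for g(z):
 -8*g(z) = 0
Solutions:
 g(z) = 0


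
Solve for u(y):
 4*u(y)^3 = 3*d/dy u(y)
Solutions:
 u(y) = -sqrt(6)*sqrt(-1/(C1 + 4*y))/2
 u(y) = sqrt(6)*sqrt(-1/(C1 + 4*y))/2


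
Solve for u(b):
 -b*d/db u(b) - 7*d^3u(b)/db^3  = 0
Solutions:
 u(b) = C1 + Integral(C2*airyai(-7^(2/3)*b/7) + C3*airybi(-7^(2/3)*b/7), b)


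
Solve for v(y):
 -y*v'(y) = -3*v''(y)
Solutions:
 v(y) = C1 + C2*erfi(sqrt(6)*y/6)


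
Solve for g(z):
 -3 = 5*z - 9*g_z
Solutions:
 g(z) = C1 + 5*z^2/18 + z/3


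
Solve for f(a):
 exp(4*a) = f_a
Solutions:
 f(a) = C1 + exp(4*a)/4


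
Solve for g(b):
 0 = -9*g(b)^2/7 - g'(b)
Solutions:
 g(b) = 7/(C1 + 9*b)


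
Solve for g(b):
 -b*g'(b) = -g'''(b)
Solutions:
 g(b) = C1 + Integral(C2*airyai(b) + C3*airybi(b), b)


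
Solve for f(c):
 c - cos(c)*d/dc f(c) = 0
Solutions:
 f(c) = C1 + Integral(c/cos(c), c)


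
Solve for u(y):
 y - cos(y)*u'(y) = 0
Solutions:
 u(y) = C1 + Integral(y/cos(y), y)


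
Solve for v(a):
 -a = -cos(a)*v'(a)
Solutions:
 v(a) = C1 + Integral(a/cos(a), a)


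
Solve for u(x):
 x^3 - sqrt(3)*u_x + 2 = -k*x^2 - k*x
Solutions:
 u(x) = C1 + sqrt(3)*k*x^3/9 + sqrt(3)*k*x^2/6 + sqrt(3)*x^4/12 + 2*sqrt(3)*x/3


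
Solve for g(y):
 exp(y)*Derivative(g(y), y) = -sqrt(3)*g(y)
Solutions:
 g(y) = C1*exp(sqrt(3)*exp(-y))


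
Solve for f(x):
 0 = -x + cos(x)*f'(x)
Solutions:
 f(x) = C1 + Integral(x/cos(x), x)


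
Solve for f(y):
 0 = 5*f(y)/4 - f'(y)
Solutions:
 f(y) = C1*exp(5*y/4)


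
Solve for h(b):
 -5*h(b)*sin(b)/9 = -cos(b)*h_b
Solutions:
 h(b) = C1/cos(b)^(5/9)


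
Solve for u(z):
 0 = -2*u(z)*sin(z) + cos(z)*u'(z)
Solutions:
 u(z) = C1/cos(z)^2


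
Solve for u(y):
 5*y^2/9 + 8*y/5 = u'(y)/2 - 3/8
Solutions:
 u(y) = C1 + 10*y^3/27 + 8*y^2/5 + 3*y/4


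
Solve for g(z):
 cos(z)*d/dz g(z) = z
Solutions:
 g(z) = C1 + Integral(z/cos(z), z)


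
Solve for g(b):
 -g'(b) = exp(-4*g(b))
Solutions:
 g(b) = log(-I*(C1 - 4*b)^(1/4))
 g(b) = log(I*(C1 - 4*b)^(1/4))
 g(b) = log(-(C1 - 4*b)^(1/4))
 g(b) = log(C1 - 4*b)/4


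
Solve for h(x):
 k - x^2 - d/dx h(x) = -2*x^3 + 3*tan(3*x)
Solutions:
 h(x) = C1 + k*x + x^4/2 - x^3/3 + log(cos(3*x))


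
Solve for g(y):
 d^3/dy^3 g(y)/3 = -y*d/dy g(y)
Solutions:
 g(y) = C1 + Integral(C2*airyai(-3^(1/3)*y) + C3*airybi(-3^(1/3)*y), y)


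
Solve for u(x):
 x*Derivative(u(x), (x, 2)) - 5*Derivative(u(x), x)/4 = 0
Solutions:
 u(x) = C1 + C2*x^(9/4)


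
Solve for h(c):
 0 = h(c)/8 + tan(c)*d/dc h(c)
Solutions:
 h(c) = C1/sin(c)^(1/8)


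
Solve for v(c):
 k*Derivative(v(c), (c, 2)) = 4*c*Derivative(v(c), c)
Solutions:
 v(c) = C1 + C2*erf(sqrt(2)*c*sqrt(-1/k))/sqrt(-1/k)


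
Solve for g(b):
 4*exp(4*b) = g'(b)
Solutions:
 g(b) = C1 + exp(4*b)


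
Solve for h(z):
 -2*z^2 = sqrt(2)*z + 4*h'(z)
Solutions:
 h(z) = C1 - z^3/6 - sqrt(2)*z^2/8


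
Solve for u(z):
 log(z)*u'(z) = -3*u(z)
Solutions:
 u(z) = C1*exp(-3*li(z))


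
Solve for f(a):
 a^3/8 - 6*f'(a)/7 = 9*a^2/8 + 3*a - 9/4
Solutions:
 f(a) = C1 + 7*a^4/192 - 7*a^3/16 - 7*a^2/4 + 21*a/8


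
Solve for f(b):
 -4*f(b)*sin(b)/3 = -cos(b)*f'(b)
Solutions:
 f(b) = C1/cos(b)^(4/3)


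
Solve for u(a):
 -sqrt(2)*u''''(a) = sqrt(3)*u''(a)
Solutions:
 u(a) = C1 + C2*a + C3*sin(2^(3/4)*3^(1/4)*a/2) + C4*cos(2^(3/4)*3^(1/4)*a/2)


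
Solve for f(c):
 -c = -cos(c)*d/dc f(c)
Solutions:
 f(c) = C1 + Integral(c/cos(c), c)


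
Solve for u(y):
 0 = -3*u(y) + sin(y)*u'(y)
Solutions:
 u(y) = C1*(cos(y) - 1)^(3/2)/(cos(y) + 1)^(3/2)


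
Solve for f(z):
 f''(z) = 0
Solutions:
 f(z) = C1 + C2*z


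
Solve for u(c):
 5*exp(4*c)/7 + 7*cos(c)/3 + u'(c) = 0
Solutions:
 u(c) = C1 - 5*exp(4*c)/28 - 7*sin(c)/3


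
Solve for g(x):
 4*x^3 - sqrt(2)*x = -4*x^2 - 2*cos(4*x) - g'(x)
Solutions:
 g(x) = C1 - x^4 - 4*x^3/3 + sqrt(2)*x^2/2 - sin(4*x)/2


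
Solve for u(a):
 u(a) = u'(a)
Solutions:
 u(a) = C1*exp(a)


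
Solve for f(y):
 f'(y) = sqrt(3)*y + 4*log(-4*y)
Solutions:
 f(y) = C1 + sqrt(3)*y^2/2 + 4*y*log(-y) + 4*y*(-1 + 2*log(2))


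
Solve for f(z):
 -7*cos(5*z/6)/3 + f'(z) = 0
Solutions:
 f(z) = C1 + 14*sin(5*z/6)/5


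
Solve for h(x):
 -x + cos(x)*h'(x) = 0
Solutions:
 h(x) = C1 + Integral(x/cos(x), x)


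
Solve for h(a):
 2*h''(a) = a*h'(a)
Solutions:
 h(a) = C1 + C2*erfi(a/2)


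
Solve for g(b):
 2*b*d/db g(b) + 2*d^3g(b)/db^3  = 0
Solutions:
 g(b) = C1 + Integral(C2*airyai(-b) + C3*airybi(-b), b)


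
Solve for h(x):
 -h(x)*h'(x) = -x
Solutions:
 h(x) = -sqrt(C1 + x^2)
 h(x) = sqrt(C1 + x^2)


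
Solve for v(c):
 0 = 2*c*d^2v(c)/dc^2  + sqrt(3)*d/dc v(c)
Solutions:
 v(c) = C1 + C2*c^(1 - sqrt(3)/2)


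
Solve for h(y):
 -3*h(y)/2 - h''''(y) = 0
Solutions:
 h(y) = (C1*sin(6^(1/4)*y/2) + C2*cos(6^(1/4)*y/2))*exp(-6^(1/4)*y/2) + (C3*sin(6^(1/4)*y/2) + C4*cos(6^(1/4)*y/2))*exp(6^(1/4)*y/2)


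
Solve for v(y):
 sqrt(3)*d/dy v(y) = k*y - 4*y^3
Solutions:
 v(y) = C1 + sqrt(3)*k*y^2/6 - sqrt(3)*y^4/3


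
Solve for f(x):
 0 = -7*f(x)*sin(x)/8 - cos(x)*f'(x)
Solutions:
 f(x) = C1*cos(x)^(7/8)


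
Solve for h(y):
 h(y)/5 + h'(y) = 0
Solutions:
 h(y) = C1*exp(-y/5)


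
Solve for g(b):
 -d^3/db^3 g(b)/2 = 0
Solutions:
 g(b) = C1 + C2*b + C3*b^2


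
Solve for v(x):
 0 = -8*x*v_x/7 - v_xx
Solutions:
 v(x) = C1 + C2*erf(2*sqrt(7)*x/7)


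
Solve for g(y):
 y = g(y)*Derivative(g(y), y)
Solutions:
 g(y) = -sqrt(C1 + y^2)
 g(y) = sqrt(C1 + y^2)


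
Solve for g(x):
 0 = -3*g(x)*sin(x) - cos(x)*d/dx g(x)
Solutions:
 g(x) = C1*cos(x)^3


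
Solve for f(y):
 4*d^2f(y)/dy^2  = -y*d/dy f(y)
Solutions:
 f(y) = C1 + C2*erf(sqrt(2)*y/4)


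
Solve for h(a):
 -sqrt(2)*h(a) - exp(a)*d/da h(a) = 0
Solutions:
 h(a) = C1*exp(sqrt(2)*exp(-a))


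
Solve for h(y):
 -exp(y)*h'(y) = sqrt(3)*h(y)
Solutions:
 h(y) = C1*exp(sqrt(3)*exp(-y))


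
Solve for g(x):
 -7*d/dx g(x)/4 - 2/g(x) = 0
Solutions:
 g(x) = -sqrt(C1 - 112*x)/7
 g(x) = sqrt(C1 - 112*x)/7


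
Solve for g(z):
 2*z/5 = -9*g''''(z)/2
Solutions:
 g(z) = C1 + C2*z + C3*z^2 + C4*z^3 - z^5/1350


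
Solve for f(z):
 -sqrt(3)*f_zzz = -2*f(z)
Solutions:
 f(z) = C3*exp(2^(1/3)*3^(5/6)*z/3) + (C1*sin(6^(1/3)*z/2) + C2*cos(6^(1/3)*z/2))*exp(-2^(1/3)*3^(5/6)*z/6)


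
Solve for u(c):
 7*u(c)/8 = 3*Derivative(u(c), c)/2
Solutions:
 u(c) = C1*exp(7*c/12)


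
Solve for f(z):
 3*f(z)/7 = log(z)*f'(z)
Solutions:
 f(z) = C1*exp(3*li(z)/7)


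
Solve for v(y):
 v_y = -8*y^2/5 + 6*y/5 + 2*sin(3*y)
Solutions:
 v(y) = C1 - 8*y^3/15 + 3*y^2/5 - 2*cos(3*y)/3


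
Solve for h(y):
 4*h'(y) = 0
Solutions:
 h(y) = C1


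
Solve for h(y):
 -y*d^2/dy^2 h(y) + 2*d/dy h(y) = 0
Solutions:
 h(y) = C1 + C2*y^3


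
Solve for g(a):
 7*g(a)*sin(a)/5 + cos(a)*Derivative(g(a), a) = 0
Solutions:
 g(a) = C1*cos(a)^(7/5)


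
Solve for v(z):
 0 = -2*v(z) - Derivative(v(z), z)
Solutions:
 v(z) = C1*exp(-2*z)


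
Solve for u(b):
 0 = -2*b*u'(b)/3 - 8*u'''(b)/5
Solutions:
 u(b) = C1 + Integral(C2*airyai(-90^(1/3)*b/6) + C3*airybi(-90^(1/3)*b/6), b)


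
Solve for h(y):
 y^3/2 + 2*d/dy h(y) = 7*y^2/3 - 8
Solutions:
 h(y) = C1 - y^4/16 + 7*y^3/18 - 4*y


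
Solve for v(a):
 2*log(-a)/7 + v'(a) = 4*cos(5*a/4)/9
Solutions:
 v(a) = C1 - 2*a*log(-a)/7 + 2*a/7 + 16*sin(5*a/4)/45


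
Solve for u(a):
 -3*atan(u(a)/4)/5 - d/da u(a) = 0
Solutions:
 Integral(1/atan(_y/4), (_y, u(a))) = C1 - 3*a/5


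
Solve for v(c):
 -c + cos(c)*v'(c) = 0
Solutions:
 v(c) = C1 + Integral(c/cos(c), c)


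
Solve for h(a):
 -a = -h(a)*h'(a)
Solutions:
 h(a) = -sqrt(C1 + a^2)
 h(a) = sqrt(C1 + a^2)


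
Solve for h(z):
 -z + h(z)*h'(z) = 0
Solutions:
 h(z) = -sqrt(C1 + z^2)
 h(z) = sqrt(C1 + z^2)


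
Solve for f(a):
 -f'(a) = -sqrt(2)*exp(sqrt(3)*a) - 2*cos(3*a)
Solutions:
 f(a) = C1 + sqrt(6)*exp(sqrt(3)*a)/3 + 2*sin(3*a)/3


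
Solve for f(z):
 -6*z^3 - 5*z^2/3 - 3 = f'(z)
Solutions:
 f(z) = C1 - 3*z^4/2 - 5*z^3/9 - 3*z


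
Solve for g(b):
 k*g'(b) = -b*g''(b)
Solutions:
 g(b) = C1 + b^(1 - re(k))*(C2*sin(log(b)*Abs(im(k))) + C3*cos(log(b)*im(k)))


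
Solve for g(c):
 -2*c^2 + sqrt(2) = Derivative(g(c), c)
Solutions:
 g(c) = C1 - 2*c^3/3 + sqrt(2)*c


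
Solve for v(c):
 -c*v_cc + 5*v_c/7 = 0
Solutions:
 v(c) = C1 + C2*c^(12/7)


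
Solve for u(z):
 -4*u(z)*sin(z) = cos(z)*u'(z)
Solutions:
 u(z) = C1*cos(z)^4


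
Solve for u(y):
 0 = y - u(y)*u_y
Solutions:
 u(y) = -sqrt(C1 + y^2)
 u(y) = sqrt(C1 + y^2)


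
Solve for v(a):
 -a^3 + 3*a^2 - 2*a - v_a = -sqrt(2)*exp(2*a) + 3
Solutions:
 v(a) = C1 - a^4/4 + a^3 - a^2 - 3*a + sqrt(2)*exp(2*a)/2


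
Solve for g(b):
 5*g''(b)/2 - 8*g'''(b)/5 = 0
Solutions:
 g(b) = C1 + C2*b + C3*exp(25*b/16)


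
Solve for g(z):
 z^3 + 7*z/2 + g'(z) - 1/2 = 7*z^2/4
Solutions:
 g(z) = C1 - z^4/4 + 7*z^3/12 - 7*z^2/4 + z/2


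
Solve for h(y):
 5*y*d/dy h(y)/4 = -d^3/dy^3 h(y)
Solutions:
 h(y) = C1 + Integral(C2*airyai(-10^(1/3)*y/2) + C3*airybi(-10^(1/3)*y/2), y)


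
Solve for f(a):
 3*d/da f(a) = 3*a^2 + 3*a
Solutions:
 f(a) = C1 + a^3/3 + a^2/2


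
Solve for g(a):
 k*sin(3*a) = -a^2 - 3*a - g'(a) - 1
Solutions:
 g(a) = C1 - a^3/3 - 3*a^2/2 - a + k*cos(3*a)/3


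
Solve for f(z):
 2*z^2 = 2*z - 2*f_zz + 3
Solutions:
 f(z) = C1 + C2*z - z^4/12 + z^3/6 + 3*z^2/4


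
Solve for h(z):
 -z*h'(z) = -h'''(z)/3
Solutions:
 h(z) = C1 + Integral(C2*airyai(3^(1/3)*z) + C3*airybi(3^(1/3)*z), z)


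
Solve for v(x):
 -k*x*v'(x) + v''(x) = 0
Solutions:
 v(x) = Piecewise((-sqrt(2)*sqrt(pi)*C1*erf(sqrt(2)*x*sqrt(-k)/2)/(2*sqrt(-k)) - C2, (k > 0) | (k < 0)), (-C1*x - C2, True))


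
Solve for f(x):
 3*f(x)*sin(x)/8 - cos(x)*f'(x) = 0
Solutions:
 f(x) = C1/cos(x)^(3/8)


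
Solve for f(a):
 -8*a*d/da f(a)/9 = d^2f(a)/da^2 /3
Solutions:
 f(a) = C1 + C2*erf(2*sqrt(3)*a/3)


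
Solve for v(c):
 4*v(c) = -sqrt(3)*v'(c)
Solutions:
 v(c) = C1*exp(-4*sqrt(3)*c/3)


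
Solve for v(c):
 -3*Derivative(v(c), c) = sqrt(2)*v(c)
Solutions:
 v(c) = C1*exp(-sqrt(2)*c/3)


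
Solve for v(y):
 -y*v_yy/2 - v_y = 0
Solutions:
 v(y) = C1 + C2/y


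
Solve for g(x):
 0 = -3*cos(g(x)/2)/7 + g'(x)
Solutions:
 -3*x/7 - log(sin(g(x)/2) - 1) + log(sin(g(x)/2) + 1) = C1


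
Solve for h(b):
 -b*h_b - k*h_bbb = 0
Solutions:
 h(b) = C1 + Integral(C2*airyai(b*(-1/k)^(1/3)) + C3*airybi(b*(-1/k)^(1/3)), b)


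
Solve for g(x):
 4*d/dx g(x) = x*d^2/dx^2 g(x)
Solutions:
 g(x) = C1 + C2*x^5


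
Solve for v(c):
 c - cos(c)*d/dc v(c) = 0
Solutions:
 v(c) = C1 + Integral(c/cos(c), c)


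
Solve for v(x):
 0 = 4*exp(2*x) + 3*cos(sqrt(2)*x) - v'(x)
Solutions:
 v(x) = C1 + 2*exp(2*x) + 3*sqrt(2)*sin(sqrt(2)*x)/2


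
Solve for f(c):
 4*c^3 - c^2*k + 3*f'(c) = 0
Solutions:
 f(c) = C1 - c^4/3 + c^3*k/9


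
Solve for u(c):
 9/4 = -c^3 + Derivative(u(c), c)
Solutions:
 u(c) = C1 + c^4/4 + 9*c/4


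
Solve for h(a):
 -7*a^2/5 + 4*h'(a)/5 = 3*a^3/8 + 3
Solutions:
 h(a) = C1 + 15*a^4/128 + 7*a^3/12 + 15*a/4


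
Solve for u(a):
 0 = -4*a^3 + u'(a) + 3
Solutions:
 u(a) = C1 + a^4 - 3*a


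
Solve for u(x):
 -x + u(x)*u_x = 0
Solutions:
 u(x) = -sqrt(C1 + x^2)
 u(x) = sqrt(C1 + x^2)


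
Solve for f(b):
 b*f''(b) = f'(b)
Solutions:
 f(b) = C1 + C2*b^2


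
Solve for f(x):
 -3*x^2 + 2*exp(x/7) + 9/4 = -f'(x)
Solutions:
 f(x) = C1 + x^3 - 9*x/4 - 14*exp(x/7)


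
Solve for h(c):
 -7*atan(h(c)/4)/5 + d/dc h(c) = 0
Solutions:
 Integral(1/atan(_y/4), (_y, h(c))) = C1 + 7*c/5


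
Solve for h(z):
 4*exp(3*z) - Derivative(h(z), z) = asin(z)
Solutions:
 h(z) = C1 - z*asin(z) - sqrt(1 - z^2) + 4*exp(3*z)/3


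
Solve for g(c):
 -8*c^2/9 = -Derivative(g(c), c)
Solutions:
 g(c) = C1 + 8*c^3/27


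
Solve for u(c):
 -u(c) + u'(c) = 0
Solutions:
 u(c) = C1*exp(c)


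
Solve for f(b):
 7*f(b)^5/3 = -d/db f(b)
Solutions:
 f(b) = -3^(1/4)*(1/(C1 + 28*b))^(1/4)
 f(b) = 3^(1/4)*(1/(C1 + 28*b))^(1/4)
 f(b) = -3^(1/4)*I*(1/(C1 + 28*b))^(1/4)
 f(b) = 3^(1/4)*I*(1/(C1 + 28*b))^(1/4)


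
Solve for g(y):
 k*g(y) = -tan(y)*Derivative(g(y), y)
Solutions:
 g(y) = C1*exp(-k*log(sin(y)))


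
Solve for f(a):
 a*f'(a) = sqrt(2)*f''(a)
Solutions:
 f(a) = C1 + C2*erfi(2^(1/4)*a/2)


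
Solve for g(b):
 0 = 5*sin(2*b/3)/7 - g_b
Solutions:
 g(b) = C1 - 15*cos(2*b/3)/14


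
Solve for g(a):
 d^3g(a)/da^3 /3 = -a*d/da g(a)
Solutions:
 g(a) = C1 + Integral(C2*airyai(-3^(1/3)*a) + C3*airybi(-3^(1/3)*a), a)


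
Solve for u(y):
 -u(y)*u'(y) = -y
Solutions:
 u(y) = -sqrt(C1 + y^2)
 u(y) = sqrt(C1 + y^2)


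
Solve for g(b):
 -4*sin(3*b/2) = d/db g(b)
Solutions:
 g(b) = C1 + 8*cos(3*b/2)/3


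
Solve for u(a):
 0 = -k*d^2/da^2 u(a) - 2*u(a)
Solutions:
 u(a) = C1*exp(-sqrt(2)*a*sqrt(-1/k)) + C2*exp(sqrt(2)*a*sqrt(-1/k))


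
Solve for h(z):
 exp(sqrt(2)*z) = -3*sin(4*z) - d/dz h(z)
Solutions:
 h(z) = C1 - sqrt(2)*exp(sqrt(2)*z)/2 + 3*cos(4*z)/4


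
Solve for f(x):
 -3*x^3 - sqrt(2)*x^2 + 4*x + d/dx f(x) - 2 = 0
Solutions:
 f(x) = C1 + 3*x^4/4 + sqrt(2)*x^3/3 - 2*x^2 + 2*x


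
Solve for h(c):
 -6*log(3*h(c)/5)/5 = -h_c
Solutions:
 -5*Integral(1/(log(_y) - log(5) + log(3)), (_y, h(c)))/6 = C1 - c


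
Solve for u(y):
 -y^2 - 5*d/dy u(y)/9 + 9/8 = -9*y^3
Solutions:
 u(y) = C1 + 81*y^4/20 - 3*y^3/5 + 81*y/40


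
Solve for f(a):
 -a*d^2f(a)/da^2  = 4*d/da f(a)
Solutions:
 f(a) = C1 + C2/a^3


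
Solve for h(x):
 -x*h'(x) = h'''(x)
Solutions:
 h(x) = C1 + Integral(C2*airyai(-x) + C3*airybi(-x), x)


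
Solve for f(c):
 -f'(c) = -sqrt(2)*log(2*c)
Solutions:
 f(c) = C1 + sqrt(2)*c*log(c) - sqrt(2)*c + sqrt(2)*c*log(2)


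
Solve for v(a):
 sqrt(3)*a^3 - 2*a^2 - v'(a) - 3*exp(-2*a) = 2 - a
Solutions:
 v(a) = C1 + sqrt(3)*a^4/4 - 2*a^3/3 + a^2/2 - 2*a + 3*exp(-2*a)/2


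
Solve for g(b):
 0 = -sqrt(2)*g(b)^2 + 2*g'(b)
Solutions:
 g(b) = -2/(C1 + sqrt(2)*b)


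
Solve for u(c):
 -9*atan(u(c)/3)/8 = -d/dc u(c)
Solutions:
 Integral(1/atan(_y/3), (_y, u(c))) = C1 + 9*c/8


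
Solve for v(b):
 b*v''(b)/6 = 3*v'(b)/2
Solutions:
 v(b) = C1 + C2*b^10


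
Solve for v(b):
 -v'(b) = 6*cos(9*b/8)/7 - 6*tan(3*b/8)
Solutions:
 v(b) = C1 - 16*log(cos(3*b/8)) - 16*sin(9*b/8)/21


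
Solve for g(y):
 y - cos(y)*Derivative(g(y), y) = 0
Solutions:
 g(y) = C1 + Integral(y/cos(y), y)


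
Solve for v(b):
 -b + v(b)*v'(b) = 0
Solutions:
 v(b) = -sqrt(C1 + b^2)
 v(b) = sqrt(C1 + b^2)


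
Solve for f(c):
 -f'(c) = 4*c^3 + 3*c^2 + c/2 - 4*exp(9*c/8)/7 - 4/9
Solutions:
 f(c) = C1 - c^4 - c^3 - c^2/4 + 4*c/9 + 32*exp(9*c/8)/63


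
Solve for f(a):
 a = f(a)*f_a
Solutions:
 f(a) = -sqrt(C1 + a^2)
 f(a) = sqrt(C1 + a^2)


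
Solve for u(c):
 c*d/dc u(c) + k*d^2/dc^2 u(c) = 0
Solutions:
 u(c) = C1 + C2*sqrt(k)*erf(sqrt(2)*c*sqrt(1/k)/2)


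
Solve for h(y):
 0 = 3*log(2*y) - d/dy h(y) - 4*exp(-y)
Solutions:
 h(y) = C1 + 3*y*log(y) + 3*y*(-1 + log(2)) + 4*exp(-y)


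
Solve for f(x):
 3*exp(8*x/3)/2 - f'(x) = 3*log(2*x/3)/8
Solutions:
 f(x) = C1 - 3*x*log(x)/8 + 3*x*(-log(2) + 1 + log(3))/8 + 9*exp(8*x/3)/16


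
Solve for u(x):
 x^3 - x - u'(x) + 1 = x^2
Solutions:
 u(x) = C1 + x^4/4 - x^3/3 - x^2/2 + x


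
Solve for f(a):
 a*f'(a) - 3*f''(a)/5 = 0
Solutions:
 f(a) = C1 + C2*erfi(sqrt(30)*a/6)


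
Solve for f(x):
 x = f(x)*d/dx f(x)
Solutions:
 f(x) = -sqrt(C1 + x^2)
 f(x) = sqrt(C1 + x^2)


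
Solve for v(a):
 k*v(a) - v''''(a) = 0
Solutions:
 v(a) = C1*exp(-a*k^(1/4)) + C2*exp(a*k^(1/4)) + C3*exp(-I*a*k^(1/4)) + C4*exp(I*a*k^(1/4))


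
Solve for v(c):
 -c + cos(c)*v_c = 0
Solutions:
 v(c) = C1 + Integral(c/cos(c), c)


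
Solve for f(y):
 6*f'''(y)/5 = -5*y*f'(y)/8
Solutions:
 f(y) = C1 + Integral(C2*airyai(-30^(2/3)*y/12) + C3*airybi(-30^(2/3)*y/12), y)


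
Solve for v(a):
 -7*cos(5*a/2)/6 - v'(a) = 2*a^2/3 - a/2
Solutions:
 v(a) = C1 - 2*a^3/9 + a^2/4 - 7*sin(5*a/2)/15


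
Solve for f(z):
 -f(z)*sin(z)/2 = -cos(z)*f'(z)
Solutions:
 f(z) = C1/sqrt(cos(z))


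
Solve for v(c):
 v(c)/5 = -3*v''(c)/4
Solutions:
 v(c) = C1*sin(2*sqrt(15)*c/15) + C2*cos(2*sqrt(15)*c/15)


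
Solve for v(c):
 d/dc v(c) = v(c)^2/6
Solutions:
 v(c) = -6/(C1 + c)


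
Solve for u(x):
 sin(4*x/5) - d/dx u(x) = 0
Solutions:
 u(x) = C1 - 5*cos(4*x/5)/4


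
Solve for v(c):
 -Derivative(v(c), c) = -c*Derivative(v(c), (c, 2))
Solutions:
 v(c) = C1 + C2*c^2


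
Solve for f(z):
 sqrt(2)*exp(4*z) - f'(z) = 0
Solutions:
 f(z) = C1 + sqrt(2)*exp(4*z)/4


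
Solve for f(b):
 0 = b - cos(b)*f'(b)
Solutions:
 f(b) = C1 + Integral(b/cos(b), b)


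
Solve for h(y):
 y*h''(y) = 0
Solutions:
 h(y) = C1 + C2*y


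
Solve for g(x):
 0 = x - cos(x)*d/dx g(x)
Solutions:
 g(x) = C1 + Integral(x/cos(x), x)


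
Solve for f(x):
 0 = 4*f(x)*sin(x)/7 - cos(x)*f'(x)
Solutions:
 f(x) = C1/cos(x)^(4/7)


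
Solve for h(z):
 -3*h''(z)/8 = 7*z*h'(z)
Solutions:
 h(z) = C1 + C2*erf(2*sqrt(21)*z/3)


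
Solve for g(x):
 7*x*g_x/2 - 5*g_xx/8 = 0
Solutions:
 g(x) = C1 + C2*erfi(sqrt(70)*x/5)


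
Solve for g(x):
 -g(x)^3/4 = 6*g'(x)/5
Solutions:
 g(x) = -2*sqrt(3)*sqrt(-1/(C1 - 5*x))
 g(x) = 2*sqrt(3)*sqrt(-1/(C1 - 5*x))


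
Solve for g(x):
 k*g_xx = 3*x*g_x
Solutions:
 g(x) = C1 + C2*erf(sqrt(6)*x*sqrt(-1/k)/2)/sqrt(-1/k)


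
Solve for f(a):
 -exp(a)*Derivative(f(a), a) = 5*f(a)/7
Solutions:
 f(a) = C1*exp(5*exp(-a)/7)


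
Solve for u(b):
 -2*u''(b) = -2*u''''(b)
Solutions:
 u(b) = C1 + C2*b + C3*exp(-b) + C4*exp(b)


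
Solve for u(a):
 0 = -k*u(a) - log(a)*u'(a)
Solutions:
 u(a) = C1*exp(-k*li(a))


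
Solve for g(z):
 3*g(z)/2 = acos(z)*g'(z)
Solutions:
 g(z) = C1*exp(3*Integral(1/acos(z), z)/2)


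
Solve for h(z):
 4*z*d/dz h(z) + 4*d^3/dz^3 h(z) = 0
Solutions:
 h(z) = C1 + Integral(C2*airyai(-z) + C3*airybi(-z), z)


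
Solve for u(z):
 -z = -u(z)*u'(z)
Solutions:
 u(z) = -sqrt(C1 + z^2)
 u(z) = sqrt(C1 + z^2)


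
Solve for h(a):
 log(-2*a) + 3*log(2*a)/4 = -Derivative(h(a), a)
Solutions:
 h(a) = C1 - 7*a*log(a)/4 + a*(-7*log(2)/4 + 7/4 - I*pi)


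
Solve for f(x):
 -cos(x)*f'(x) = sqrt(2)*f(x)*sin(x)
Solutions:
 f(x) = C1*cos(x)^(sqrt(2))


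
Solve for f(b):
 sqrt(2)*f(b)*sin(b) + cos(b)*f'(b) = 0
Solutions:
 f(b) = C1*cos(b)^(sqrt(2))


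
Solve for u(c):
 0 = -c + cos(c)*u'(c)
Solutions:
 u(c) = C1 + Integral(c/cos(c), c)


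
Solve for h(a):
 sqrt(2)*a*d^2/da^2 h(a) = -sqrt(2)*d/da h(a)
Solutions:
 h(a) = C1 + C2*log(a)


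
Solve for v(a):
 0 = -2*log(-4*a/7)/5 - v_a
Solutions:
 v(a) = C1 - 2*a*log(-a)/5 + 2*a*(-2*log(2) + 1 + log(7))/5


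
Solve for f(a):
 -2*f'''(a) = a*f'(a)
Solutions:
 f(a) = C1 + Integral(C2*airyai(-2^(2/3)*a/2) + C3*airybi(-2^(2/3)*a/2), a)


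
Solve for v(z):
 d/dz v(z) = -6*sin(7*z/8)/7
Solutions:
 v(z) = C1 + 48*cos(7*z/8)/49


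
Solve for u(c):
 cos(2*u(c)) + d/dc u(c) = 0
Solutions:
 u(c) = -asin((C1 + exp(4*c))/(C1 - exp(4*c)))/2 + pi/2
 u(c) = asin((C1 + exp(4*c))/(C1 - exp(4*c)))/2


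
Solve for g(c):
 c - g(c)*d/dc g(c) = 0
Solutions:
 g(c) = -sqrt(C1 + c^2)
 g(c) = sqrt(C1 + c^2)


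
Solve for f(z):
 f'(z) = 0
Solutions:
 f(z) = C1


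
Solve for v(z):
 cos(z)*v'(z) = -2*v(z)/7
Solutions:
 v(z) = C1*(sin(z) - 1)^(1/7)/(sin(z) + 1)^(1/7)


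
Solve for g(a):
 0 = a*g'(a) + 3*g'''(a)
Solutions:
 g(a) = C1 + Integral(C2*airyai(-3^(2/3)*a/3) + C3*airybi(-3^(2/3)*a/3), a)


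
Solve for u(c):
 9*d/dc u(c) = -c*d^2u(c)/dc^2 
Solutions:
 u(c) = C1 + C2/c^8


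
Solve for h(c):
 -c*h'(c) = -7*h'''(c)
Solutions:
 h(c) = C1 + Integral(C2*airyai(7^(2/3)*c/7) + C3*airybi(7^(2/3)*c/7), c)


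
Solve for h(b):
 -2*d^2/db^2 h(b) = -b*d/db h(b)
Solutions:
 h(b) = C1 + C2*erfi(b/2)


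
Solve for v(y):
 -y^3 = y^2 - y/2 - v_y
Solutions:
 v(y) = C1 + y^4/4 + y^3/3 - y^2/4


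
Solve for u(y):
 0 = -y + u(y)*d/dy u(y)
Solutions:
 u(y) = -sqrt(C1 + y^2)
 u(y) = sqrt(C1 + y^2)


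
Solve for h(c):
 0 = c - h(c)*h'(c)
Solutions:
 h(c) = -sqrt(C1 + c^2)
 h(c) = sqrt(C1 + c^2)


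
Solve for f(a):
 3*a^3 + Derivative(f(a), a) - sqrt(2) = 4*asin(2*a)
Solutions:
 f(a) = C1 - 3*a^4/4 + 4*a*asin(2*a) + sqrt(2)*a + 2*sqrt(1 - 4*a^2)


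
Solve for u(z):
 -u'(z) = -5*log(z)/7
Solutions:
 u(z) = C1 + 5*z*log(z)/7 - 5*z/7


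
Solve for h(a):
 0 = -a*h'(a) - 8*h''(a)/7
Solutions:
 h(a) = C1 + C2*erf(sqrt(7)*a/4)


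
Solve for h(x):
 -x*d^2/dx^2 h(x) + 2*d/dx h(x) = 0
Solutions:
 h(x) = C1 + C2*x^3


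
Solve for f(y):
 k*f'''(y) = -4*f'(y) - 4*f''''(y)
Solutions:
 f(y) = C1 + C2*exp(-y*(k^2/(k^3 + sqrt(-k^6 + (k^3 + 864)^2) + 864)^(1/3) + k + (k^3 + sqrt(-k^6 + (k^3 + 864)^2) + 864)^(1/3))/12) + C3*exp(y*(-4*k^2/((-1 + sqrt(3)*I)*(k^3 + sqrt(-k^6 + (k^3 + 864)^2) + 864)^(1/3)) - 2*k + (k^3 + sqrt(-k^6 + (k^3 + 864)^2) + 864)^(1/3) - sqrt(3)*I*(k^3 + sqrt(-k^6 + (k^3 + 864)^2) + 864)^(1/3))/24) + C4*exp(y*(4*k^2/((1 + sqrt(3)*I)*(k^3 + sqrt(-k^6 + (k^3 + 864)^2) + 864)^(1/3)) - 2*k + (k^3 + sqrt(-k^6 + (k^3 + 864)^2) + 864)^(1/3) + sqrt(3)*I*(k^3 + sqrt(-k^6 + (k^3 + 864)^2) + 864)^(1/3))/24)


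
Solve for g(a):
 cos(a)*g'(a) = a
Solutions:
 g(a) = C1 + Integral(a/cos(a), a)


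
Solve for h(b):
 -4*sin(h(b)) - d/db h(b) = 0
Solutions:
 h(b) = -acos((-C1 - exp(8*b))/(C1 - exp(8*b))) + 2*pi
 h(b) = acos((-C1 - exp(8*b))/(C1 - exp(8*b)))


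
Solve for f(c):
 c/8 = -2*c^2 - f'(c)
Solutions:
 f(c) = C1 - 2*c^3/3 - c^2/16


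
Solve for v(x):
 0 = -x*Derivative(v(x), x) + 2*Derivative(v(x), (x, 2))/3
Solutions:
 v(x) = C1 + C2*erfi(sqrt(3)*x/2)


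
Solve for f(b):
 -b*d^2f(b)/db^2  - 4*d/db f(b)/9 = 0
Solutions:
 f(b) = C1 + C2*b^(5/9)


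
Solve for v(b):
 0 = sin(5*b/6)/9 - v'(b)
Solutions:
 v(b) = C1 - 2*cos(5*b/6)/15


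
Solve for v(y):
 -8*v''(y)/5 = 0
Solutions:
 v(y) = C1 + C2*y


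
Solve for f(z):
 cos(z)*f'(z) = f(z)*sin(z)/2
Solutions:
 f(z) = C1/sqrt(cos(z))


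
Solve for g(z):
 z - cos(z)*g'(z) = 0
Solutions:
 g(z) = C1 + Integral(z/cos(z), z)


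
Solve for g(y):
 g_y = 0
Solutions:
 g(y) = C1


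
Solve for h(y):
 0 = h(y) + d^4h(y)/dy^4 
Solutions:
 h(y) = (C1*sin(sqrt(2)*y/2) + C2*cos(sqrt(2)*y/2))*exp(-sqrt(2)*y/2) + (C3*sin(sqrt(2)*y/2) + C4*cos(sqrt(2)*y/2))*exp(sqrt(2)*y/2)


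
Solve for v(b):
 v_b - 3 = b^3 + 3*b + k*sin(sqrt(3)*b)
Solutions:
 v(b) = C1 + b^4/4 + 3*b^2/2 + 3*b - sqrt(3)*k*cos(sqrt(3)*b)/3


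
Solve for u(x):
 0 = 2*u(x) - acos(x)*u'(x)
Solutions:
 u(x) = C1*exp(2*Integral(1/acos(x), x))


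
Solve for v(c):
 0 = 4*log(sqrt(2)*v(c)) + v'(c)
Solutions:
 Integral(1/(2*log(_y) + log(2)), (_y, v(c)))/2 = C1 - c


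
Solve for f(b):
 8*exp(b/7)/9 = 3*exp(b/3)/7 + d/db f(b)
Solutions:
 f(b) = C1 + 56*exp(b/7)/9 - 9*exp(b/3)/7


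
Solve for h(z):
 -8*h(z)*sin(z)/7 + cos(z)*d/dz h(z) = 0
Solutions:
 h(z) = C1/cos(z)^(8/7)


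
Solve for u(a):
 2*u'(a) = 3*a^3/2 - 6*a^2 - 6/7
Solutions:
 u(a) = C1 + 3*a^4/16 - a^3 - 3*a/7


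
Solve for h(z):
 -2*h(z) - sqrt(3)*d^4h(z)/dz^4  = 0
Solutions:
 h(z) = (C1*sin(2^(3/4)*3^(7/8)*z/6) + C2*cos(2^(3/4)*3^(7/8)*z/6))*exp(-2^(3/4)*3^(7/8)*z/6) + (C3*sin(2^(3/4)*3^(7/8)*z/6) + C4*cos(2^(3/4)*3^(7/8)*z/6))*exp(2^(3/4)*3^(7/8)*z/6)


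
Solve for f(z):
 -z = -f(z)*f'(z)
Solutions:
 f(z) = -sqrt(C1 + z^2)
 f(z) = sqrt(C1 + z^2)


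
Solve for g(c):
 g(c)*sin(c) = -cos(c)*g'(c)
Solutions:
 g(c) = C1*cos(c)


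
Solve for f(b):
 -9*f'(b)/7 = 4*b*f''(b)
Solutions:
 f(b) = C1 + C2*b^(19/28)


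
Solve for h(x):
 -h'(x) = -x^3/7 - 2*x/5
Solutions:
 h(x) = C1 + x^4/28 + x^2/5


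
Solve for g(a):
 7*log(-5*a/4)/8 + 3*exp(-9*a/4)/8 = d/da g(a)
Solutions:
 g(a) = C1 + 7*a*log(-a)/8 + 7*a*(-2*log(2) - 1 + log(5))/8 - exp(-9*a/4)/6


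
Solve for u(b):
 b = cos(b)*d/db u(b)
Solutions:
 u(b) = C1 + Integral(b/cos(b), b)


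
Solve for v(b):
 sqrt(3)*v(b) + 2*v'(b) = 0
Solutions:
 v(b) = C1*exp(-sqrt(3)*b/2)


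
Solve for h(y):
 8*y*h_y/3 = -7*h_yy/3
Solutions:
 h(y) = C1 + C2*erf(2*sqrt(7)*y/7)


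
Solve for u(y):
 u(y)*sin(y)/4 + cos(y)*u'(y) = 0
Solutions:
 u(y) = C1*cos(y)^(1/4)


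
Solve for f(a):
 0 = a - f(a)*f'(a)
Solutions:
 f(a) = -sqrt(C1 + a^2)
 f(a) = sqrt(C1 + a^2)


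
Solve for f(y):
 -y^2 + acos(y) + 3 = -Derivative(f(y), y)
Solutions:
 f(y) = C1 + y^3/3 - y*acos(y) - 3*y + sqrt(1 - y^2)


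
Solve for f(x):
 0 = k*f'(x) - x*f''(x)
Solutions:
 f(x) = C1 + x^(re(k) + 1)*(C2*sin(log(x)*Abs(im(k))) + C3*cos(log(x)*im(k)))


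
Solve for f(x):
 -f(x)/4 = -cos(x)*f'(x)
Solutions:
 f(x) = C1*(sin(x) + 1)^(1/8)/(sin(x) - 1)^(1/8)


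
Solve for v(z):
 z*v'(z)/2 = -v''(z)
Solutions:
 v(z) = C1 + C2*erf(z/2)


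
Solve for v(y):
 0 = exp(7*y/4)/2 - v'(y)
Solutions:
 v(y) = C1 + 2*exp(7*y/4)/7


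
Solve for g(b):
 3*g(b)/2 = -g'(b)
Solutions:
 g(b) = C1*exp(-3*b/2)


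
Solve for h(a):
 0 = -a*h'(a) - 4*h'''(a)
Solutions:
 h(a) = C1 + Integral(C2*airyai(-2^(1/3)*a/2) + C3*airybi(-2^(1/3)*a/2), a)


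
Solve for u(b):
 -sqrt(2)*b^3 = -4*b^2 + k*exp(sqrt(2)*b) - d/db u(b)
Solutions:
 u(b) = C1 + sqrt(2)*b^4/4 - 4*b^3/3 + sqrt(2)*k*exp(sqrt(2)*b)/2


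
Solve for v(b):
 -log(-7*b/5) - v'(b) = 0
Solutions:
 v(b) = C1 - b*log(-b) + b*(-log(7) + 1 + log(5))


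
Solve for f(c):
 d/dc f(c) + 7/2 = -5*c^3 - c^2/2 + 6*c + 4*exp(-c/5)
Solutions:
 f(c) = C1 - 5*c^4/4 - c^3/6 + 3*c^2 - 7*c/2 - 20*exp(-c/5)


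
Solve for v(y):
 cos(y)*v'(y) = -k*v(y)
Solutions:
 v(y) = C1*exp(k*(log(sin(y) - 1) - log(sin(y) + 1))/2)


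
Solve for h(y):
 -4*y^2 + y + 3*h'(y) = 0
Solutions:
 h(y) = C1 + 4*y^3/9 - y^2/6


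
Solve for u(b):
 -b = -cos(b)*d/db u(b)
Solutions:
 u(b) = C1 + Integral(b/cos(b), b)


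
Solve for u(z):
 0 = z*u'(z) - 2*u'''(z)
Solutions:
 u(z) = C1 + Integral(C2*airyai(2^(2/3)*z/2) + C3*airybi(2^(2/3)*z/2), z)


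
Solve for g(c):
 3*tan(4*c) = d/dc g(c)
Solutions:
 g(c) = C1 - 3*log(cos(4*c))/4


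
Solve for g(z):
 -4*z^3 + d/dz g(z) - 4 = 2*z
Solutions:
 g(z) = C1 + z^4 + z^2 + 4*z


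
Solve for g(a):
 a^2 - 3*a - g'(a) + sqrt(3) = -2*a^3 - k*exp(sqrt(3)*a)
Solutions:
 g(a) = C1 + a^4/2 + a^3/3 - 3*a^2/2 + sqrt(3)*a + sqrt(3)*k*exp(sqrt(3)*a)/3


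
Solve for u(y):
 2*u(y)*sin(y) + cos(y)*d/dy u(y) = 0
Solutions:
 u(y) = C1*cos(y)^2


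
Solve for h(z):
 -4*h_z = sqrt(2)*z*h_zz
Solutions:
 h(z) = C1 + C2*z^(1 - 2*sqrt(2))


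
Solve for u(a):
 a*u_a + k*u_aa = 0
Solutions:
 u(a) = C1 + C2*sqrt(k)*erf(sqrt(2)*a*sqrt(1/k)/2)


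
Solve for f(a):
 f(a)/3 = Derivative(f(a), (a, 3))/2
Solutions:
 f(a) = C3*exp(2^(1/3)*3^(2/3)*a/3) + (C1*sin(2^(1/3)*3^(1/6)*a/2) + C2*cos(2^(1/3)*3^(1/6)*a/2))*exp(-2^(1/3)*3^(2/3)*a/6)


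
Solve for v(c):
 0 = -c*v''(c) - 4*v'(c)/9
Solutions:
 v(c) = C1 + C2*c^(5/9)


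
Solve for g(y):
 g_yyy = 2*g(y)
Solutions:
 g(y) = C3*exp(2^(1/3)*y) + (C1*sin(2^(1/3)*sqrt(3)*y/2) + C2*cos(2^(1/3)*sqrt(3)*y/2))*exp(-2^(1/3)*y/2)


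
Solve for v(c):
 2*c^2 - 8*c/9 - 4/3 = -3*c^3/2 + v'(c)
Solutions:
 v(c) = C1 + 3*c^4/8 + 2*c^3/3 - 4*c^2/9 - 4*c/3


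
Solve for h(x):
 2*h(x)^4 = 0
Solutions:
 h(x) = 0


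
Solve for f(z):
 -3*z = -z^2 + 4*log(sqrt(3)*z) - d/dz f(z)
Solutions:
 f(z) = C1 - z^3/3 + 3*z^2/2 + 4*z*log(z) - 4*z + z*log(9)


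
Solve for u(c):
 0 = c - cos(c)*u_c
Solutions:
 u(c) = C1 + Integral(c/cos(c), c)


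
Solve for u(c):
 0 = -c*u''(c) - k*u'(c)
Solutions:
 u(c) = C1 + c^(1 - re(k))*(C2*sin(log(c)*Abs(im(k))) + C3*cos(log(c)*im(k)))


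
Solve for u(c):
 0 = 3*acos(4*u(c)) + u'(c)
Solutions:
 Integral(1/acos(4*_y), (_y, u(c))) = C1 - 3*c


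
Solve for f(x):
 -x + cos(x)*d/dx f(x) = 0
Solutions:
 f(x) = C1 + Integral(x/cos(x), x)


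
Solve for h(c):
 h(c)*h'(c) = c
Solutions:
 h(c) = -sqrt(C1 + c^2)
 h(c) = sqrt(C1 + c^2)


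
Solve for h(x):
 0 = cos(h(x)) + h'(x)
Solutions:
 h(x) = pi - asin((C1 + exp(2*x))/(C1 - exp(2*x)))
 h(x) = asin((C1 + exp(2*x))/(C1 - exp(2*x)))


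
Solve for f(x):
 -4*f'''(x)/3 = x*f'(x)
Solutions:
 f(x) = C1 + Integral(C2*airyai(-6^(1/3)*x/2) + C3*airybi(-6^(1/3)*x/2), x)


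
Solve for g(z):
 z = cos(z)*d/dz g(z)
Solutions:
 g(z) = C1 + Integral(z/cos(z), z)


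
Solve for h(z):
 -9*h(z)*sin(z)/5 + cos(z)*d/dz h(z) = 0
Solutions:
 h(z) = C1/cos(z)^(9/5)


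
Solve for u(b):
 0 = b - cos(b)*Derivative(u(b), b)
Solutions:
 u(b) = C1 + Integral(b/cos(b), b)


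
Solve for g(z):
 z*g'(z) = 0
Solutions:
 g(z) = C1


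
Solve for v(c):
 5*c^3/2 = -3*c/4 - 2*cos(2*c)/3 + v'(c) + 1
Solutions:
 v(c) = C1 + 5*c^4/8 + 3*c^2/8 - c + sin(2*c)/3


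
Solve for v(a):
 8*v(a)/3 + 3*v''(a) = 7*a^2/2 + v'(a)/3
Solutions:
 v(a) = 21*a^2/16 + 21*a/64 + (C1*sin(sqrt(287)*a/18) + C2*cos(sqrt(287)*a/18))*exp(a/18) - 1491/512


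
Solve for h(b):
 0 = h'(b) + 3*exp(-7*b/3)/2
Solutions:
 h(b) = C1 + 9*exp(-7*b/3)/14


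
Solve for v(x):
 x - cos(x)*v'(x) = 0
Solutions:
 v(x) = C1 + Integral(x/cos(x), x)


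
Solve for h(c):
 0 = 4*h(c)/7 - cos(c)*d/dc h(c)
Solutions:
 h(c) = C1*(sin(c) + 1)^(2/7)/(sin(c) - 1)^(2/7)


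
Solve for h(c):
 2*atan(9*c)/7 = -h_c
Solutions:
 h(c) = C1 - 2*c*atan(9*c)/7 + log(81*c^2 + 1)/63
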